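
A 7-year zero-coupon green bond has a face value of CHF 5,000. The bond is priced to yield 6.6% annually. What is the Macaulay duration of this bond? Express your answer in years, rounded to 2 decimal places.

A zero-coupon bond has a single cash flow at maturity, so its Macaulay duration equals its maturity: 7 years.

7.00 years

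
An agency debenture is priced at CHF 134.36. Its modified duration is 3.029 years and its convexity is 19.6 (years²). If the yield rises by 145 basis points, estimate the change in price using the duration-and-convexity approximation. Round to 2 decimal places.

-CHF 5.62

Duration effect: -D_mod·Δy = -3.029 × (+0.0145) = -0.0439205
Convexity effect: ½·C·(Δy)² = 0.5 × 19.6 × (0.0145)² = +0.00206045
ΔP/P ≈ -0.0439205 + 0.00206045 = -0.04186005
ΔP ≈ 134.36 × (-0.04186005) = -5.624316318.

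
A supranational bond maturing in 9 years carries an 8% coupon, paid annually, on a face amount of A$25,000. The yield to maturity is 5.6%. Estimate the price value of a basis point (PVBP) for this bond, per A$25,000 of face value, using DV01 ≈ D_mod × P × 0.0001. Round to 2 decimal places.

Periodic yield y = 0.056.
  t   CF        PV=CF/(1+0.056)^t    t·PV
  1     2,000.00     1,893.9394     1,893.9394
  2     2,000.00     1,793.5032     3,587.0064
  3     2,000.00     1,698.3932     5,095.1796
  4     2,000.00     1,608.3269     6,433.3076
  5     2,000.00     1,523.0368     7,615.1841
  6     2,000.00     1,442.2697     8,653.6183
  7     2,000.00     1,365.7857     9,560.5001
  8     2,000.00     1,293.3577    10,346.8615
  9    27,000.00    16,534.4023   148,809.6207
  Σ                 29,153.0150   201,995.2178
P = 29,153.0150; D_Mac = 6.92879 yrs; D_mod = 6.56136 yrs.
DV01 ≈ 6.56136 × 29,153.0150 × 0.0001 = 19.128335.

A$19.13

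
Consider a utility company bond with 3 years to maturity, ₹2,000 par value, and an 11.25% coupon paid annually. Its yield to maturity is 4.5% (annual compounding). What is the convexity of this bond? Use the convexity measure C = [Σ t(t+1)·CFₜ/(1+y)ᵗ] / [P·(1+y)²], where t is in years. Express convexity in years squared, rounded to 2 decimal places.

With y = 0.045:
  t   CF        PV=CF/(1+0.045)^t    t·PV        t(t+1)·PV
  1       225.00       215.3110       215.3110         430.6220
  2       225.00       206.0392       412.0785       1,236.2354
  3     2,225.00     1,949.7599     5,849.2798      23,397.1193
  Σ                  2,371.1102     6,476.6693      25,063.9768
P = 2,371.1102.
Convexity = Σ t(t+1)·PV / [P·(1+y)²] = 25,063.9768 / (2,371.1102 × 1.092025) = 9.67978.

9.68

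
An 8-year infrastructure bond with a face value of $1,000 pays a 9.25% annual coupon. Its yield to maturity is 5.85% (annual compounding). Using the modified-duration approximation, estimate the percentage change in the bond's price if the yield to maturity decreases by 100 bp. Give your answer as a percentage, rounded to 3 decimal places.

Periodic yield y = 0.0585. Modified duration first:
  t   CF        PV=CF/(1+0.0585)^t    t·PV
  1        92.50        87.3878        87.3878
  2        92.50        82.5582       165.1163
  3        92.50        77.9954       233.9863
  4        92.50        73.6849       294.7395
  5        92.50        69.6125       348.0627
  6        92.50        65.7653       394.5916
  7        92.50        62.1306       434.9143
  8     1,092.50       693.2575     5,546.0596
  Σ                  1,212.3921     7,504.8581
P = 1,212.3921; D_Mac = 6.19012 yrs; D_mod = 6.19012/(1+0.0585) = 5.84802 yrs.
ΔP/P ≈ -D_mod · Δy = -5.84802 × (-0.01) = +0.058480 = +5.8480%.

+5.848%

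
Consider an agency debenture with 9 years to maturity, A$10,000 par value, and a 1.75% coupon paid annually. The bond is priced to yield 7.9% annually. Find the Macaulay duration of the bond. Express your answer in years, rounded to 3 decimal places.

Periodic yield y = 0.079. Discount each cash flow and weight by its year:
  t   CF        PV=CF/(1+0.079)^t    t·PV
  1       175.00       162.1872       162.1872
  2       175.00       150.3125       300.6250
  3       175.00       139.3072       417.9217
  4       175.00       129.1077       516.4309
  5       175.00       119.6550       598.2750
  6       175.00       110.8943       665.3660
  7       175.00       102.7751       719.4257
  8       175.00        95.2503       762.0026
  9    10,175.00     5,132.6472    46,193.8250
  Σ                  6,142.1367    50,336.0594
Price P = Σ PV = 6,142.1367.
Macaulay duration = Σ(t·PV) / P = 50,336.0594 / 6,142.1367 = 8.19520 years.

8.195 years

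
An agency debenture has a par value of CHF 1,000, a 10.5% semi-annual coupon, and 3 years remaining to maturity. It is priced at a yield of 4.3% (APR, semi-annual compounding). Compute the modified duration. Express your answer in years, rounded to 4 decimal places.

2.6240 years

Periodic yield y = 0.0215. First find Macaulay duration:
  t   CF        PV=CF/(1+0.0215)^t    t·PV
  1        52.50        51.3950        51.3950
  2        52.50        50.3133       100.6265
  3        52.50        49.2543       147.7629
  4        52.50        48.2176       192.8705
  5        52.50        47.2028       236.0138
  6     1,052.50       926.3858     5,558.3147
  Σ                  1,172.7688     6,286.9835
P = 1,172.7688; Macaulay duration = 6,286.9835 / 1,172.7688 = 5.36080 half-year periods = 2.68040 years.
Modified duration = D_Mac / (1 + y) = 2.68040 / 1.0215 = 2.62399 years.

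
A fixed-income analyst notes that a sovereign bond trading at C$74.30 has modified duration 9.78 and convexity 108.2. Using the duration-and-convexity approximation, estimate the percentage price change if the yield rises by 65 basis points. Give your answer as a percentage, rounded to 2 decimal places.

-6.13%

Duration effect: -D_mod·Δy = -9.78 × (+0.0065) = -0.063570
Convexity effect: ½·C·(Δy)² = 0.5 × 108.2 × (0.0065)² = +0.002285725
ΔP/P ≈ -0.063570 + 0.002285725 = -0.061284275
= -6.1284275%.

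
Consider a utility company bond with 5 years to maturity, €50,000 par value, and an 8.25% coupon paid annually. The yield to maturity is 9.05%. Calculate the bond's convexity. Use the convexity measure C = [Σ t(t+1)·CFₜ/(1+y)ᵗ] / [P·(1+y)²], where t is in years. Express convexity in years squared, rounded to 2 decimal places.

With y = 0.0905:
  t   CF        PV=CF/(1+0.0905)^t    t·PV        t(t+1)·PV
  1     4,125.00     3,782.6685     3,782.6685       7,565.3370
  2     4,125.00     3,468.7469     6,937.4938      20,812.4814
  3     4,125.00     3,180.8775     9,542.6325      38,170.5299
  4     4,125.00     2,916.8982    11,667.5928      58,337.9641
  5    54,125.00    35,096.9648   175,484.8239   1,052,908.9432
  Σ                 48,446.1559   207,415.2115   1,177,795.2556
P = 48,446.1559.
Convexity = Σ t(t+1)·PV / [P·(1+y)²] = 1,177,795.2556 / (48,446.1559 × 1.189190) = 20.44368.

20.44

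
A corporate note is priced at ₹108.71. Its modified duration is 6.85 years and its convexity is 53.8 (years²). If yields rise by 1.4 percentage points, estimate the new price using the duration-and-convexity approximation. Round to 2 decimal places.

Duration effect: -D_mod·Δy = -6.85 × (+0.014) = -0.095900
Convexity effect: ½·C·(Δy)² = 0.5 × 53.8 × (0.014)² = +0.0052724
ΔP/P ≈ -0.095900 + 0.0052724 = -0.0906276
New price ≈ 108.71 × (1 - 0.0906276) = 98.857873604.

₹98.86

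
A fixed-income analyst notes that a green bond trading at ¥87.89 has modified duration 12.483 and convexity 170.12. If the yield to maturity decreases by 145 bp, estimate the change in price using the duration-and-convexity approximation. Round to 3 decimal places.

Duration effect: -D_mod·Δy = -12.483 × (-0.0145) = +0.1810035
Convexity effect: ½·C·(Δy)² = 0.5 × 170.12 × (-0.0145)² = +0.017883865
ΔP/P ≈ +0.1810035 + 0.017883865 = +0.198887365
ΔP ≈ 87.89 × (+0.198887365) = +17.48021050985.

+¥17.480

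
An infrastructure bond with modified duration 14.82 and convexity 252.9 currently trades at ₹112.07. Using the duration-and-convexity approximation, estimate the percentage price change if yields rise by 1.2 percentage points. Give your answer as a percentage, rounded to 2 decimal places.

Duration effect: -D_mod·Δy = -14.82 × (+0.012) = -0.177840
Convexity effect: ½·C·(Δy)² = 0.5 × 252.9 × (0.012)² = +0.0182088
ΔP/P ≈ -0.177840 + 0.0182088 = -0.1596312
= -15.96312%.

-15.96%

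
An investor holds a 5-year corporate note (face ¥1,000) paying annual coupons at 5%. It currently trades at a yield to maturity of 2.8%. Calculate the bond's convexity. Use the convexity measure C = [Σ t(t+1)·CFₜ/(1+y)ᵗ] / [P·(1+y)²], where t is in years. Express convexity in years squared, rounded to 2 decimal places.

25.15

With y = 0.028:
  t   CF        PV=CF/(1+0.028)^t    t·PV        t(t+1)·PV
  1        50.00        48.6381        48.6381          97.2763
  2        50.00        47.3134        94.6267         283.8801
  3        50.00        46.0247       138.0740         552.2960
  4        50.00        44.7711       179.0843         895.4215
  5     1,050.00       914.5843     4,572.9213      27,437.5280
  Σ                  1,101.3315     5,033.3445      29,266.4020
P = 1,101.3315.
Convexity = Σ t(t+1)·PV / [P·(1+y)²] = 29,266.4020 / (1,101.3315 × 1.056784) = 25.14578.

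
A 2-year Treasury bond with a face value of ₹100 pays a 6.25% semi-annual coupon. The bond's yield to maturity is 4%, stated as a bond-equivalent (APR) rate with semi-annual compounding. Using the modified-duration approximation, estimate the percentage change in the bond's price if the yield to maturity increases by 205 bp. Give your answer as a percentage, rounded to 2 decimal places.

-3.84%

Periodic yield y = 0.02. Modified duration first:
  t   CF        PV=CF/(1+0.02)^t    t·PV
  1        3.125         3.0637         3.0637
  2        3.125         3.0037         6.0073
  3        3.125         2.9448         8.8343
  4      103.125        95.2716       381.0862
  Σ                    104.2837       398.9915
P = 104.2837; D_Mac = 3.82602 half-year periods = 1.91301 yrs; D_mod = 1.91301/(1+0.02) = 1.87550 yrs.
ΔP/P ≈ -D_mod · Δy = -1.87550 × (+0.0205) = -0.038448 = -3.8448%.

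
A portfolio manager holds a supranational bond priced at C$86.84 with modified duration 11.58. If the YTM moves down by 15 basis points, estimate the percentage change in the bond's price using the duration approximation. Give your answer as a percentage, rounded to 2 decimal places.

Duration approximation: ΔP/P ≈ -D_mod · Δy = -11.58 × (-0.0015) = +0.017370.
As a percentage: +1.7370%.

+1.74%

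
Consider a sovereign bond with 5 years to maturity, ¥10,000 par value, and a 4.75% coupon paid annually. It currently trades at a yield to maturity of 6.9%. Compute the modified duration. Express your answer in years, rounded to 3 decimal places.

4.250 years

Periodic yield y = 0.069. First find Macaulay duration:
  t   CF        PV=CF/(1+0.069)^t    t·PV
  1       475.00       444.3405       444.3405
  2       475.00       415.6600       831.3199
  3       475.00       388.8307     1,166.4920
  4       475.00       363.7331     1,454.9323
  5    10,475.00     7,503.5280    37,517.6398
  Σ                  9,116.0922    41,414.7245
P = 9,116.0922; Macaulay duration = 41,414.7245 / 9,116.0922 = 4.54303 years.
Modified duration = D_Mac / (1 + y) = 4.54303 / 1.069 = 4.24980 years.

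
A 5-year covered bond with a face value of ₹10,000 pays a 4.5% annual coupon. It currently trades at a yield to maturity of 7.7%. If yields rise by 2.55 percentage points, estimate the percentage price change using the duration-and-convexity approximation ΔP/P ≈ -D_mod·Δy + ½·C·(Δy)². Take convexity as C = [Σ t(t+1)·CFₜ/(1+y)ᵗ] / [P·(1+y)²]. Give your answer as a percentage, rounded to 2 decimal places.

-10.04%

With y = 0.077:
  t   CF        PV=CF/(1+0.077)^t    t·PV        t(t+1)·PV
  1       450.00       417.8273       417.8273         835.6546
  2       450.00       387.9548       775.9096       2,327.7287
  3       450.00       360.2180     1,080.6540       4,322.6159
  4       450.00       334.4642     1,337.8570       6,689.2849
  5    10,450.00     7,211.7020    36,058.5101     216,351.0607
  Σ                  8,712.1663    39,670.7579     230,526.3448
P = 8,712.1663; D_Mac = 4.55349 yrs; D_mod = 4.22794 yrs; C = 22.81198.
Duration effect: -4.22794 × (+0.0255) = -0.107812
Convexity effect: 0.5 × 22.81198 × (0.0255)² = +0.0074167
ΔP/P ≈ -0.107812 + 0.0074167 = -0.100396 = -10.0396%.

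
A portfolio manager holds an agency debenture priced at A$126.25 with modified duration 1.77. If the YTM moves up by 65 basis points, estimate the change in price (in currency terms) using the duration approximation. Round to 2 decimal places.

Duration approximation: ΔP/P ≈ -D_mod · Δy = -1.77 × (+0.0065) = -0.011505.
ΔP ≈ 126.25 × (-0.011505) = -1.45250625.

-A$1.45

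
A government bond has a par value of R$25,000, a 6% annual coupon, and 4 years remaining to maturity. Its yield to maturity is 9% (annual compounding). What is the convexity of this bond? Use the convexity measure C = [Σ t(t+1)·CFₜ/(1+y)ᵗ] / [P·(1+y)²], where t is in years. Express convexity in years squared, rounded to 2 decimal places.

14.91

With y = 0.09:
  t   CF        PV=CF/(1+0.09)^t    t·PV        t(t+1)·PV
  1     1,500.00     1,376.1468     1,376.1468       2,752.2936
  2     1,500.00     1,262.5200     2,525.0400       7,575.1199
  3     1,500.00     1,158.2752     3,474.8257      13,899.3026
  4    26,500.00    18,773.2681    75,093.0724     375,465.3619
  Σ                 22,570.2101    82,469.0848     399,692.0780
P = 22,570.2101.
Convexity = Σ t(t+1)·PV / [P·(1+y)²] = 399,692.0780 / (22,570.2101 × 1.188100) = 14.90517.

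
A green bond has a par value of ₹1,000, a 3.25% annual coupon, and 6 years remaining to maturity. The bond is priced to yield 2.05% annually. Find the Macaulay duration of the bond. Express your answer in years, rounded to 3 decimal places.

5.564 years

Periodic yield y = 0.0205. Discount each cash flow and weight by its year:
  t   CF        PV=CF/(1+0.0205)^t    t·PV
  1        32.50        31.8471        31.8471
  2        32.50        31.2074        62.4148
  3        32.50        30.5805        91.7414
  4        32.50        29.9662       119.8647
  5        32.50        29.3642       146.8210
  6     1,032.50       914.1385     5,484.8311
  Σ                  1,067.1039     5,937.5202
Price P = Σ PV = 1,067.1039.
Macaulay duration = Σ(t·PV) / P = 5,937.5202 / 1,067.1039 = 5.56414 years.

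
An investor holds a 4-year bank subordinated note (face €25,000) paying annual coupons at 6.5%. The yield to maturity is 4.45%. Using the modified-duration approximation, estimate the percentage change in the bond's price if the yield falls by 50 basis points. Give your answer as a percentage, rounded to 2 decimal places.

+1.75%

Periodic yield y = 0.0445. Modified duration first:
  t   CF        PV=CF/(1+0.0445)^t    t·PV
  1     1,625.00     1,555.7683     1,555.7683
  2     1,625.00     1,489.4862     2,978.9724
  3     1,625.00     1,426.0279     4,278.0838
  4    26,625.00    22,369.4775    89,477.9098
  Σ                 26,840.7599    98,290.7343
P = 26,840.7599; D_Mac = 3.66200 yrs; D_mod = 3.66200/(1+0.0445) = 3.50598 yrs.
ΔP/P ≈ -D_mod · Δy = -3.50598 × (-0.005) = +0.017530 = +1.7530%.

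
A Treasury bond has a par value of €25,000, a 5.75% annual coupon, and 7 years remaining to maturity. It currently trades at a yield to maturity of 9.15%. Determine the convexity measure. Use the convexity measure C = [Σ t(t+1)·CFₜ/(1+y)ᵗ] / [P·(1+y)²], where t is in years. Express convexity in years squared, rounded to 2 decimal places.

36.78

With y = 0.0915:
  t   CF        PV=CF/(1+0.0915)^t    t·PV        t(t+1)·PV
  1     1,437.50     1,316.9950     1,316.9950       2,633.9899
  2     1,437.50     1,206.5918     2,413.1836       7,239.5509
  3     1,437.50     1,105.4437     3,316.3311      13,265.3245
  4     1,437.50     1,012.7748     4,051.0993      20,255.4963
  5     1,437.50       927.8743     4,639.3716      27,836.2295
  6     1,437.50       850.0910     5,100.5459      35,703.8216
  7    26,437.50    14,323.6666   100,265.6664     802,125.3308
  Σ                 20,743.4372   121,103.1928     909,059.7435
P = 20,743.4372.
Convexity = Σ t(t+1)·PV / [P·(1+y)²] = 909,059.7435 / (20,743.4372 × 1.191372) = 36.78445.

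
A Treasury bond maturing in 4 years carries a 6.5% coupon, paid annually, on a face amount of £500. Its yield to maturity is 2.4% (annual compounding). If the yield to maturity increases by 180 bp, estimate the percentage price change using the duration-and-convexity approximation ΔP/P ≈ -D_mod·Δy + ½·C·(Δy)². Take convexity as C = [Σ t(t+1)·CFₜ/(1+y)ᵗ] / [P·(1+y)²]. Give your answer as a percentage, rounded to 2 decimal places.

With y = 0.024:
  t   CF        PV=CF/(1+0.024)^t    t·PV        t(t+1)·PV
  1        32.50        31.7383        31.7383          63.4766
  2        32.50        30.9944        61.9888         185.9665
  3        32.50        30.2680        90.8040         363.2158
  4       532.50       484.3059     1,937.2237       9,686.1186
  Σ                    577.3066     2,121.7548      10,298.7774
P = 577.3066; D_Mac = 3.67527 yrs; D_mod = 3.58913 yrs; C = 17.01293.
Duration effect: -3.58913 × (+0.018) = -0.064604
Convexity effect: 0.5 × 17.01293 × (0.018)² = +0.0027561
ΔP/P ≈ -0.064604 + 0.0027561 = -0.061848 = -6.1848%.

-6.18%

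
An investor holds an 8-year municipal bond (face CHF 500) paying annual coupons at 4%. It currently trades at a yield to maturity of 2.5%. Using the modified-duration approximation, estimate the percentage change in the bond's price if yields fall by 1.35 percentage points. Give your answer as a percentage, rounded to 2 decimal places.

+9.30%

Periodic yield y = 0.025. Modified duration first:
  t   CF        PV=CF/(1+0.025)^t    t·PV
  1        20.00        19.5122        19.5122
  2        20.00        19.0363        38.0726
  3        20.00        18.5720        55.7160
  4        20.00        18.1190        72.4761
  5        20.00        17.6771        88.3854
  6        20.00        17.2459       103.4756
  7        20.00        16.8253       117.7771
  8       520.00       426.7882     3,414.3057
  Σ                    553.7760     3,909.7207
P = 553.7760; D_Mac = 7.06011 yrs; D_mod = 7.06011/(1+0.025) = 6.88791 yrs.
ΔP/P ≈ -D_mod · Δy = -6.88791 × (-0.0135) = +0.092987 = +9.2987%.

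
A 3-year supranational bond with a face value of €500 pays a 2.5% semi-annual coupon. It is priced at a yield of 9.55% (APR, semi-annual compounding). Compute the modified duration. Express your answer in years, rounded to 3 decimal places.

2.765 years

Periodic yield y = 0.04775. First find Macaulay duration:
  t   CF        PV=CF/(1+0.04775)^t    t·PV
  1         6.25         5.9652         5.9652
  2         6.25         5.6933        11.3866
  3         6.25         5.4338        16.3015
  4         6.25         5.1862        20.7448
  5         6.25         4.9498        24.7492
  6       506.25       382.6652     2,295.9915
  Σ                    409.8936     2,375.1388
P = 409.8936; Macaulay duration = 2,375.1388 / 409.8936 = 5.79453 half-year periods = 2.89726 years.
Modified duration = D_Mac / (1 + y) = 2.89726 / 1.04775 = 2.76522 years.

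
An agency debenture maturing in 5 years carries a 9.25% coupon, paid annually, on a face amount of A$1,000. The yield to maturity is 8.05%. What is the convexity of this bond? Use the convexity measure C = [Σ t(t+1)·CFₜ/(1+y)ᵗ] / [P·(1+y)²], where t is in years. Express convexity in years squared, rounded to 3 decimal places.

20.549

With y = 0.0805:
  t   CF        PV=CF/(1+0.0805)^t    t·PV        t(t+1)·PV
  1        92.50        85.6085        85.6085         171.2170
  2        92.50        79.2305       158.4609         475.3828
  3        92.50        73.3276       219.9828         879.9311
  4        92.50        67.8645       271.4580       1,357.2900
  5     1,092.50       741.8184     3,709.0919      22,254.5514
  Σ                  1,047.8494     4,444.6021      25,138.3723
P = 1,047.8494.
Convexity = Σ t(t+1)·PV / [P·(1+y)²] = 25,138.3723 / (1,047.8494 × 1.167480) = 20.54891.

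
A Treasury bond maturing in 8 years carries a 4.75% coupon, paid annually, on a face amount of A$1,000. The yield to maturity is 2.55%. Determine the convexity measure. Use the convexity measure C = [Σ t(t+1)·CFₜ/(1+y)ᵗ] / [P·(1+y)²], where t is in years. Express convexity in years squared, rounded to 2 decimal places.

With y = 0.0255:
  t   CF        PV=CF/(1+0.0255)^t    t·PV        t(t+1)·PV
  1        47.50        46.3189        46.3189          92.6377
  2        47.50        45.1671        90.3342         271.0026
  3        47.50        44.0440       132.1320         528.5278
  4        47.50        42.9488       171.7952         858.9758
  5        47.50        41.8808       209.4042       1,256.4249
  6        47.50        40.8394       245.0366       1,715.2559
  7        47.50        39.8239       278.7674       2,230.1393
  8     1,047.50       856.3843     6,851.0747      61,659.6720
  Σ                  1,157.4073     8,024.8630      68,612.6361
P = 1,157.4073.
Convexity = Σ t(t+1)·PV / [P·(1+y)²] = 68,612.6361 / (1,157.4073 × 1.051650) = 56.36981.

56.37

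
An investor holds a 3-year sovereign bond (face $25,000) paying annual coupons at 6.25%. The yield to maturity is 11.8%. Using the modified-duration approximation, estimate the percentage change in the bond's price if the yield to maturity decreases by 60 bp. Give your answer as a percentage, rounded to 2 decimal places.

+1.51%

Periodic yield y = 0.118. Modified duration first:
  t   CF        PV=CF/(1+0.118)^t    t·PV
  1     1,562.50     1,397.5850     1,397.5850
  2     1,562.50     1,250.0760     2,500.1520
  3    26,562.50    19,008.3113    57,024.9340
  Σ                 21,655.9723    60,922.6710
P = 21,655.9723; D_Mac = 2.81320 yrs; D_mod = 2.81320/(1+0.118) = 2.51628 yrs.
ΔP/P ≈ -D_mod · Δy = -2.51628 × (-0.006) = +0.015098 = +1.5098%.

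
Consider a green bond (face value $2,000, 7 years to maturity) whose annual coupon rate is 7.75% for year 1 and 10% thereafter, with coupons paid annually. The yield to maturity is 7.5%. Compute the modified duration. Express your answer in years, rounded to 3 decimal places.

Periodic yield y = 0.075. First find Macaulay duration:
  t   CF        PV=CF/(1+0.075)^t    t·PV
  1       155.00       144.1860       144.1860
  2       200.00       173.0665       346.1330
  3       200.00       160.9921       482.9763
  4       200.00       149.7601       599.0404
  5       200.00       139.3117       696.5586
  6       200.00       129.5923       777.5538
  7     2,200.00     1,326.0608     9,282.4255
  Σ                  2,222.9696    12,328.8738
P = 2,222.9696; Macaulay duration = 12,328.8738 / 2,222.9696 = 5.54613 years.
Modified duration = D_Mac / (1 + y) = 5.54613 / 1.075 = 5.15919 years.

5.159 years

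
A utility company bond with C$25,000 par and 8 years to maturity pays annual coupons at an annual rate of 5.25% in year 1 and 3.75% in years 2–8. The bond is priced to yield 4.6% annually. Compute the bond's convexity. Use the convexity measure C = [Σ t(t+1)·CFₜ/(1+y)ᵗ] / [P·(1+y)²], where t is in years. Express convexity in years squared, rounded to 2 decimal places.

54.44

With y = 0.046:
  t   CF        PV=CF/(1+0.046)^t    t·PV        t(t+1)·PV
  1     1,312.50     1,254.7801     1,254.7801       2,509.5602
  2       937.50       856.8561     1,713.7123       5,141.1368
  3       937.50       819.1741     2,457.5224       9,830.0894
  4       937.50       783.1493     3,132.5970      15,662.9851
  5       937.50       748.7087     3,743.5433      22,461.2597
  6       937.50       715.7827     4,294.6959      30,062.8714
  7       937.50       684.3046     4,790.1325      38,321.0598
  8    25,937.50    18,099.8359   144,798.6873   1,303,188.1860
  Σ                 23,962.5915   166,185.6708   1,427,177.1484
P = 23,962.5915.
Convexity = Σ t(t+1)·PV / [P·(1+y)²] = 1,427,177.1484 / (23,962.5915 × 1.094116) = 54.43531.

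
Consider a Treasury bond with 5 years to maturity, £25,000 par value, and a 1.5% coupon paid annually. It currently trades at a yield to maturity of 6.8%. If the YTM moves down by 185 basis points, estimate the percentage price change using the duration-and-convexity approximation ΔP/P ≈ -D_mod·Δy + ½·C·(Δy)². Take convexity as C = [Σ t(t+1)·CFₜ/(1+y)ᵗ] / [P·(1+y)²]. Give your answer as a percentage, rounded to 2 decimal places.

With y = 0.068:
  t   CF        PV=CF/(1+0.068)^t    t·PV        t(t+1)·PV
  1       375.00       351.1236       351.1236         702.2472
  2       375.00       328.7674       657.5348       1,972.6045
  3       375.00       307.8347       923.5040       3,694.0159
  4       375.00       288.2347     1,152.9388       5,764.6939
  5    25,375.00    18,262.0609    91,310.3047     547,861.8279
  Σ                 19,538.0213    94,395.4058     559,995.3894
P = 19,538.0213; D_Mac = 4.83137 yrs; D_mod = 4.52375 yrs; C = 25.12820.
Duration effect: -4.52375 × (-0.0185) = +0.083689
Convexity effect: 0.5 × 25.12820 × (-0.0185)² = +0.0043001
ΔP/P ≈ +0.083689 + 0.0043001 = +0.087990 = +8.7990%.

+8.80%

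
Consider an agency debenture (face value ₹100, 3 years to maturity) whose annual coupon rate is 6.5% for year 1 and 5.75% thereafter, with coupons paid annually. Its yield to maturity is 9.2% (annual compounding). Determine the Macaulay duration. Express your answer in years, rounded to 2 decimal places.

Periodic yield y = 0.092. Discount each cash flow and weight by its year:
  t   CF        PV=CF/(1+0.092)^t    t·PV
  1         6.50         5.9524         5.9524
  2         5.75         4.8219         9.6439
  3       105.75        81.2106       243.6317
  Σ                     91.9849       259.2279
Price P = Σ PV = 91.9849.
Macaulay duration = Σ(t·PV) / P = 259.2279 / 91.9849 = 2.81816 years.

2.82 years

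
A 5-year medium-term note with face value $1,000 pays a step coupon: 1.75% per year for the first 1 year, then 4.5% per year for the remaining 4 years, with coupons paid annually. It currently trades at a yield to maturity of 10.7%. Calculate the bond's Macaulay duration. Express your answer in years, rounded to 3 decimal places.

Periodic yield y = 0.107. Discount each cash flow and weight by its year:
  t   CF        PV=CF/(1+0.107)^t    t·PV
  1        17.50        15.8085        15.8085
  2        45.00        36.7212        73.4425
  3        45.00        33.1718        99.5155
  4        45.00        29.9655       119.8621
  5     1,045.00       628.6055     3,143.0276
  Σ                    744.2726     3,451.6562
Price P = Σ PV = 744.2726.
Macaulay duration = Σ(t·PV) / P = 3,451.6562 / 744.2726 = 4.63762 years.

4.638 years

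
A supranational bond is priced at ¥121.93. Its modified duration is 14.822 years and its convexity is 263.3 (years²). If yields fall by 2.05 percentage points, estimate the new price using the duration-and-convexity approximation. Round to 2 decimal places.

¥165.72

Duration effect: -D_mod·Δy = -14.822 × (-0.0205) = +0.303851
Convexity effect: ½·C·(Δy)² = 0.5 × 263.3 × (-0.0205)² = +0.0553259125
ΔP/P ≈ +0.303851 + 0.0553259125 = +0.3591769125
New price ≈ 121.93 × (1 + 0.3591769125) = 165.724440941125.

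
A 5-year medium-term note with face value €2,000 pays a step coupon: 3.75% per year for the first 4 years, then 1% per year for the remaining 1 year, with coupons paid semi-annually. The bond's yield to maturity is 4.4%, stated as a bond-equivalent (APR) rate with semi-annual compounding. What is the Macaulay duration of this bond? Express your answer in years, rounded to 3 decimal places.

4.595 years

Periodic yield y = 0.022. Discount each cash flow and weight by its period:
  t   CF        PV=CF/(1+0.022)^t    t·PV
  1        37.50        36.6928        36.6928
  2        37.50        35.9029        71.8058
  3        37.50        35.1300       105.3901
  4        37.50        34.3738       137.4952
  5        37.50        33.6339       168.1693
  6        37.50        32.9098       197.4591
  7        37.50        32.2014       225.4099
  8        37.50        31.5082       252.0659
  9        10.00         8.2213        73.9919
  10    2,010.00     1,616.9147    16,169.1466
  Σ                  1,897.4889    17,437.6267
Price P = Σ PV = 1,897.4889.
Macaulay duration = Σ(t·PV) / P = 17,437.6267 / 1,897.4889 = 9.18984 half-year periods.
In years: 9.18984 / 2 = 4.59492 years.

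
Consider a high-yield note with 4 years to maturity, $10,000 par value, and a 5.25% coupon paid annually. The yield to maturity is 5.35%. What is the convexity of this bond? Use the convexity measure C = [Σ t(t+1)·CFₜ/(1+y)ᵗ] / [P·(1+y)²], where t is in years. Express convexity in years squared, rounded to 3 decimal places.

With y = 0.0535:
  t   CF        PV=CF/(1+0.0535)^t    t·PV        t(t+1)·PV
  1       525.00       498.3389       498.3389         996.6777
  2       525.00       473.0317       946.0634       2,838.1901
  3       525.00       449.0097     1,347.0290       5,388.1159
  4    10,525.00     8,544.4467    34,177.7868     170,888.9339
  Σ                  9,964.8269    36,969.2180     180,111.9176
P = 9,964.8269.
Convexity = Σ t(t+1)·PV / [P·(1+y)²] = 180,111.9176 / (9,964.8269 × 1.109862) = 16.28559.

16.286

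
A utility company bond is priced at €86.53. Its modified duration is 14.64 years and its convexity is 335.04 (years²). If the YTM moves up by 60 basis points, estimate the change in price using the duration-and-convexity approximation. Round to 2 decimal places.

Duration effect: -D_mod·Δy = -14.64 × (+0.006) = -0.087840
Convexity effect: ½·C·(Δy)² = 0.5 × 335.04 × (0.006)² = +0.00603072
ΔP/P ≈ -0.087840 + 0.00603072 = -0.08180928
ΔP ≈ 86.53 × (-0.08180928) = -7.0789569984.

-€7.08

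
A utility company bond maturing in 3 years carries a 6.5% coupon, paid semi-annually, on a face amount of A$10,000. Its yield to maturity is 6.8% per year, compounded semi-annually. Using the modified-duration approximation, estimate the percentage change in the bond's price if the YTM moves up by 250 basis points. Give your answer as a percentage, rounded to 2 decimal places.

Periodic yield y = 0.034. Modified duration first:
  t   CF        PV=CF/(1+0.034)^t    t·PV
  1       325.00       314.3133       314.3133
  2       325.00       303.9781       607.9562
  3       325.00       293.9827       881.9480
  4       325.00       284.3159     1,137.2638
  5       325.00       274.9671     1,374.8353
  6    10,325.00     8,448.2514    50,689.5083
  Σ                  9,919.8085    55,005.8249
P = 9,919.8085; D_Mac = 5.54505 half-year periods = 2.77252 yrs; D_mod = 2.77252/(1+0.034) = 2.68136 yrs.
ΔP/P ≈ -D_mod · Δy = -2.68136 × (+0.025) = -0.067034 = -6.7034%.

-6.70%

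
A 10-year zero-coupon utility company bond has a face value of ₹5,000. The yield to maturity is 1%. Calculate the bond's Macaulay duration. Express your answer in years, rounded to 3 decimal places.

A zero-coupon bond has a single cash flow at maturity, so its Macaulay duration equals its maturity: 10 years.

10.000 years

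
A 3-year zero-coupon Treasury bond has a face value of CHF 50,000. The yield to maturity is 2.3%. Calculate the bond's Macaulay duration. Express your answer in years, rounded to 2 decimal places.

A zero-coupon bond has a single cash flow at maturity, so its Macaulay duration equals its maturity: 3 years.

3.00 years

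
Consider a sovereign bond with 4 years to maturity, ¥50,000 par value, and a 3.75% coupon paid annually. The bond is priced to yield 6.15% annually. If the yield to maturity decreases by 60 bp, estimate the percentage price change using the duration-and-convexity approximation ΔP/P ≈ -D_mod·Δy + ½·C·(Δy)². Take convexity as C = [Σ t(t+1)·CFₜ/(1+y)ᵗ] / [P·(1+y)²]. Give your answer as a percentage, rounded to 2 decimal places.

With y = 0.0615:
  t   CF        PV=CF/(1+0.0615)^t    t·PV        t(t+1)·PV
  1     1,875.00     1,766.3683     1,766.3683       3,532.7367
  2     1,875.00     1,664.0305     3,328.0609       9,984.1828
  3     1,875.00     1,567.6217     4,702.8652      18,811.4608
  4    51,875.00    40,858.0952   163,432.3807     817,161.9034
  Σ                 45,856.1157   173,229.6752     849,490.2838
P = 45,856.1157; D_Mac = 3.77768 yrs; D_mod = 3.55881 yrs; C = 16.44073.
Duration effect: -3.55881 × (-0.006) = +0.021353
Convexity effect: 0.5 × 16.44073 × (-0.006)² = +0.0002959
ΔP/P ≈ +0.021353 + 0.0002959 = +0.021649 = +2.1649%.

+2.16%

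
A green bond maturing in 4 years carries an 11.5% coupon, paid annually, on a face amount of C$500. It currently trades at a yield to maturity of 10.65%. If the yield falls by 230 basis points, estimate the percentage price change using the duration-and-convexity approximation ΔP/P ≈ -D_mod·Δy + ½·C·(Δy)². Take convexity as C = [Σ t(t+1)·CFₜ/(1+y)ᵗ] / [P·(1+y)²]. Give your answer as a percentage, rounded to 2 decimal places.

+7.48%

With y = 0.1065:
  t   CF        PV=CF/(1+0.1065)^t    t·PV        t(t+1)·PV
  1        57.50        51.9657        51.9657         103.9313
  2        57.50        46.9640        93.9280         281.7840
  3        57.50        42.4437       127.3312         509.3248
  4       557.50       371.9111     1,487.6446       7,438.2230
  Σ                    513.2845     1,760.8694       8,333.2631
P = 513.2845; D_Mac = 3.43059 yrs; D_mod = 3.10040 yrs; C = 13.26032.
Duration effect: -3.10040 × (-0.023) = +0.071309
Convexity effect: 0.5 × 13.26032 × (-0.023)² = +0.0035074
ΔP/P ≈ +0.071309 + 0.0035074 = +0.074817 = +7.4817%.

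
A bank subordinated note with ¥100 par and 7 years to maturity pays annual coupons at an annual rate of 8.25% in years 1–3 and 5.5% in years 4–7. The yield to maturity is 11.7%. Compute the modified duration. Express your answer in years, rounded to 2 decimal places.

4.88 years

Periodic yield y = 0.117. First find Macaulay duration:
  t   CF        PV=CF/(1+0.117)^t    t·PV
  1         8.25         7.3859         7.3859
  2         8.25         6.6122        13.2244
  3         8.25         5.9196        17.7589
  4         5.50         3.5331        14.1322
  5         5.50         3.1630        15.8149
  6         5.50         2.8317        16.9901
  7       105.50        48.6273       340.3912
  Σ                     78.0727       425.6975
P = 78.0727; Macaulay duration = 425.6975 / 78.0727 = 5.45258 years.
Modified duration = D_Mac / (1 + y) = 5.45258 / 1.117 = 4.88145 years.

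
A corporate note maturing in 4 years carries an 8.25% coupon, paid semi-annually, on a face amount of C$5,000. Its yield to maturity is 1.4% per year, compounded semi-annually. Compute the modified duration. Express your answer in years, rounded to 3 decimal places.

Periodic yield y = 0.007. First find Macaulay duration:
  t   CF        PV=CF/(1+0.007)^t    t·PV
  1       206.25       204.8163       204.8163
  2       206.25       203.3925       406.7851
  3       206.25       201.9787       605.9361
  4       206.25       200.5747       802.2987
  5       206.25       199.1804       995.9020
  6       206.25       197.7958     1,186.7750
  7       206.25       196.4209     1,374.9462
  8     5,206.25     4,923.6736    39,389.3887
  Σ                  6,327.8329    44,966.8480
P = 6,327.8329; Macaulay duration = 44,966.8480 / 6,327.8329 = 7.10620 half-year periods = 3.55310 years.
Modified duration = D_Mac / (1 + y) = 3.55310 / 1.007 = 3.52840 years.

3.528 years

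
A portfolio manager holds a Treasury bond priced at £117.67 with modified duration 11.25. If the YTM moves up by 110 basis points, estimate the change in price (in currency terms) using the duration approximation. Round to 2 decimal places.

-£14.56

Duration approximation: ΔP/P ≈ -D_mod · Δy = -11.25 × (+0.011) = -0.123750.
ΔP ≈ 117.67 × (-0.123750) = -14.5616625.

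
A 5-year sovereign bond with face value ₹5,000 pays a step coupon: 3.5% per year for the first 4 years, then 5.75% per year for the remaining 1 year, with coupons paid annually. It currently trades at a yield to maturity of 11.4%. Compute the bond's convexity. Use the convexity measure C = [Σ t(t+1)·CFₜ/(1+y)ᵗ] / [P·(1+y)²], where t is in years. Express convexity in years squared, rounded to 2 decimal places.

With y = 0.114:
  t   CF        PV=CF/(1+0.114)^t    t·PV        t(t+1)·PV
  1       175.00       157.0916       157.0916         314.1831
  2       175.00       141.0158       282.0315         846.0946
  3       175.00       126.5851       379.7552       1,519.0208
  4       175.00       113.6311       454.5245       2,272.6224
  5     5,287.50     3,081.9418    15,409.7088      92,458.2525
  Σ                  3,620.2653    16,683.1115      97,410.1734
P = 3,620.2653.
Convexity = Σ t(t+1)·PV / [P·(1+y)²] = 97,410.1734 / (3,620.2653 × 1.240996) = 21.68171.

21.68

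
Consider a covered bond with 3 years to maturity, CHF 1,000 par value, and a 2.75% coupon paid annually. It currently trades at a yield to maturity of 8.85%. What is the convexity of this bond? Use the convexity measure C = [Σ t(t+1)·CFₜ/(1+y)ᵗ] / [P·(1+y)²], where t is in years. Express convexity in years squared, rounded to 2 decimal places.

With y = 0.0885:
  t   CF        PV=CF/(1+0.0885)^t    t·PV        t(t+1)·PV
  1        27.50        25.2641        25.2641          50.5282
  2        27.50        23.2100        46.4201         139.2602
  3     1,027.50       796.7031     2,390.1094       9,560.4377
  Σ                    845.1773     2,461.7936       9,750.2262
P = 845.1773.
Convexity = Σ t(t+1)·PV / [P·(1+y)²] = 9,750.2262 / (845.1773 × 1.184832) = 9.73666.

9.74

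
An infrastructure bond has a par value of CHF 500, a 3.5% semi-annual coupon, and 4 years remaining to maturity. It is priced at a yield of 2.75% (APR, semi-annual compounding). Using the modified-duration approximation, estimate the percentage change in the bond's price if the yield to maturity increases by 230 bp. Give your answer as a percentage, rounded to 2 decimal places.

Periodic yield y = 0.01375. Modified duration first:
  t   CF        PV=CF/(1+0.01375)^t    t·PV
  1         8.75         8.6313         8.6313
  2         8.75         8.5142        17.0285
  3         8.75         8.3988        25.1963
  4         8.75         8.2848        33.1394
  5         8.75         8.1725        40.8624
  6         8.75         8.0616        48.3698
  7         8.75         7.9523        55.6660
  8       508.75       456.0973     3,648.7783
  Σ                    514.1129     3,877.6719
P = 514.1129; D_Mac = 7.54245 half-year periods = 3.77123 yrs; D_mod = 3.77123/(1+0.01375) = 3.72008 yrs.
ΔP/P ≈ -D_mod · Δy = -3.72008 × (+0.023) = -0.085562 = -8.5562%.

-8.56%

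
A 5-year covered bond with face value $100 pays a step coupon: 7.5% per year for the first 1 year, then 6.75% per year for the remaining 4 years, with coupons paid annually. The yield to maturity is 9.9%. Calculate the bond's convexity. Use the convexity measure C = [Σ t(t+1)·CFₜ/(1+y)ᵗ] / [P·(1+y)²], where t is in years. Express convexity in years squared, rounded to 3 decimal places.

20.517

With y = 0.099:
  t   CF        PV=CF/(1+0.099)^t    t·PV        t(t+1)·PV
  1         7.50         6.8244         6.8244          13.6488
  2         6.75         5.5887        11.1773          33.5320
  3         6.75         5.0852        15.2557          61.0228
  4         6.75         4.6271        18.5086          92.5429
  5       106.75        66.5855       332.9273       1,997.5639
  Σ                     88.7109       384.6933       2,198.3103
P = 88.7109.
Convexity = Σ t(t+1)·PV / [P·(1+y)²] = 2,198.3103 / (88.7109 × 1.207801) = 20.51713.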